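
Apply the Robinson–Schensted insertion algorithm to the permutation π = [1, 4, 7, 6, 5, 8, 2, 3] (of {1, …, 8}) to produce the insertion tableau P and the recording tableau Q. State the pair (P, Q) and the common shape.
P = [1, 2, 3, 8] / [4, 5] / [6] / [7];  Q = [1, 2, 3, 6] / [4, 8] / [5] / [7];  common shape = (4, 2, 1, 1)

Row-insert the values π_1, π_2, … into P one at a time, bumping the leftmost entry strictly greater than the inserted value down to the next row. The recording tableau Q records, in position (i, j), the step at which that cell was added to P.
  Insert 1 (step 1): P = [1];  Q = [1]
  Insert 4 (step 2): P = [1, 4];  Q = [1, 2]
  Insert 7 (step 3): P = [1, 4, 7];  Q = [1, 2, 3]
  Insert 6 (step 4): P = [1, 4, 6] / [7];  Q = [1, 2, 3] / [4]
  Insert 5 (step 5): P = [1, 4, 5] / [6] / [7];  Q = [1, 2, 3] / [4] / [5]
  Insert 8 (step 6): P = [1, 4, 5, 8] / [6] / [7];  Q = [1, 2, 3, 6] / [4] / [5]
  Insert 2 (step 7): P = [1, 2, 5, 8] / [4] / [6] / [7];  Q = [1, 2, 3, 6] / [4] / [5] / [7]
  Insert 3 (step 8): P = [1, 2, 3, 8] / [4, 5] / [6] / [7];  Q = [1, 2, 3, 6] / [4, 8] / [5] / [7]
Final shape: (4, 2, 1, 1).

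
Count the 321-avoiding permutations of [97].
C_97 = 14657929356129575437016877846657032761712954950899755100

These 321-avoiding permutations are counted by the Catalan number C_n = (1/(n + 1)) · C(2n, n). For n = 97: C_97 = (1/98) · C(194, 97) = 1436477076900698392827654028972389210647869585188175999800/98 = 14657929356129575437016877846657032761712954950899755100.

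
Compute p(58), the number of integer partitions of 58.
p(58) = 715220

Compute p(n) via the recurrence p(n, m) = p(n, m−1) + p(n−m, m), where p(n, m) counts partitions of n with all parts ≤ m and p(n) = p(n, n). The base cases are p(0, m) = 1 and p(n, 0) = 0 for n > 0. Filling the table yields p(58) = 715220. (Euler's pentagonal recurrence is an alternative.)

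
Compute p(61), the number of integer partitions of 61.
p(61) = 1121505

Compute p(n) via the recurrence p(n, m) = p(n, m−1) + p(n−m, m), where p(n, m) counts partitions of n with all parts ≤ m and p(n) = p(n, n). The base cases are p(0, m) = 1 and p(n, 0) = 0 for n > 0. Filling the table yields p(61) = 1121505. (Euler's pentagonal recurrence is an alternative.)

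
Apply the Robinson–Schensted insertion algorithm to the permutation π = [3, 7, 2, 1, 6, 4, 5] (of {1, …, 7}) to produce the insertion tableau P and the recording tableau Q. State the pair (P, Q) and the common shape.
P = [1, 4, 5] / [2, 6] / [3, 7];  Q = [1, 2, 7] / [3, 5] / [4, 6];  common shape = (3, 2, 2)

Row-insert the values π_1, π_2, … into P one at a time, bumping the leftmost entry strictly greater than the inserted value down to the next row. The recording tableau Q records, in position (i, j), the step at which that cell was added to P.
  Insert 3 (step 1): P = [3];  Q = [1]
  Insert 7 (step 2): P = [3, 7];  Q = [1, 2]
  Insert 2 (step 3): P = [2, 7] / [3];  Q = [1, 2] / [3]
  Insert 1 (step 4): P = [1, 7] / [2] / [3];  Q = [1, 2] / [3] / [4]
  Insert 6 (step 5): P = [1, 6] / [2, 7] / [3];  Q = [1, 2] / [3, 5] / [4]
  Insert 4 (step 6): P = [1, 4] / [2, 6] / [3, 7];  Q = [1, 2] / [3, 5] / [4, 6]
  Insert 5 (step 7): P = [1, 4, 5] / [2, 6] / [3, 7];  Q = [1, 2, 7] / [3, 5] / [4, 6]
Final shape: (3, 2, 2).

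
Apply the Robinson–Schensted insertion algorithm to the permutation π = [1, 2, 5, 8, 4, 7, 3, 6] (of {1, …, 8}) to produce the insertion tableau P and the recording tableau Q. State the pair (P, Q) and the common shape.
P = [1, 2, 3, 6] / [4, 7] / [5, 8];  Q = [1, 2, 3, 4] / [5, 6] / [7, 8];  common shape = (4, 2, 2)

Row-insert the values π_1, π_2, … into P one at a time, bumping the leftmost entry strictly greater than the inserted value down to the next row. The recording tableau Q records, in position (i, j), the step at which that cell was added to P.
  Insert 1 (step 1): P = [1];  Q = [1]
  Insert 2 (step 2): P = [1, 2];  Q = [1, 2]
  Insert 5 (step 3): P = [1, 2, 5];  Q = [1, 2, 3]
  Insert 8 (step 4): P = [1, 2, 5, 8];  Q = [1, 2, 3, 4]
  Insert 4 (step 5): P = [1, 2, 4, 8] / [5];  Q = [1, 2, 3, 4] / [5]
  Insert 7 (step 6): P = [1, 2, 4, 7] / [5, 8];  Q = [1, 2, 3, 4] / [5, 6]
  Insert 3 (step 7): P = [1, 2, 3, 7] / [4, 8] / [5];  Q = [1, 2, 3, 4] / [5, 6] / [7]
  Insert 6 (step 8): P = [1, 2, 3, 6] / [4, 7] / [5, 8];  Q = [1, 2, 3, 4] / [5, 6] / [7, 8]
Final shape: (4, 2, 2).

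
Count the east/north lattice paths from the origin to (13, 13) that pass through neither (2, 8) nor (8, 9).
Number of paths = 7180670

Inclusion–exclusion. Total paths: C(26, 13) = 10400600. Through P₁: C(10, 2)·C(16, 11) = 196560. Through P₂: C(17, 8)·C(9, 5) = 3063060. Since P₁ is strictly southwest of P₂, a monotone path through both must visit P₁ then P₂; paths through both = C(10, 2)·C(7, 6)·C(9, 5) = 39690. Avoid both = 10400600 − 196560 − 3063060 + 39690 = 7180670.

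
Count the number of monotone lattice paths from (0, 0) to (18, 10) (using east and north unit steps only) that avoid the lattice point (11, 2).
Number of paths = 12621180

Total paths from (0, 0) to (18, 10): C(28, 18) = 13123110. Paths through (11, 2): (paths (0, 0) → (11, 2)) × (paths (11, 2) → (18, 10)) = C(13, 11) · C(15, 7) = 78 · 6435 = 501930. Avoidance count = 13123110 − 501930 = 12621180.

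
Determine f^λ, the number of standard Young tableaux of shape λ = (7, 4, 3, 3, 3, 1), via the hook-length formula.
# SYT of shape (7, 4, 3, 3, 3, 1) = 380227848

Hook-length formula: f^λ = n! / Π hook(c), product over all cells c of the Young diagram. For λ = (7, 4, 3, 3, 3, 1), n = 21 boxes. Hook lengths by row (left-to-right, top-to-bottom): [12, 10, 9, 5, 3, 2, 1]; [8, 6, 5, 1]; [6, 4, 3]; [5, 3, 2]; [4, 2, 1]; [1]. Product of hooks = 134369280000. So f^λ = 21! / 134369280000 = 51090942171709440000 / 134369280000 = 380227848.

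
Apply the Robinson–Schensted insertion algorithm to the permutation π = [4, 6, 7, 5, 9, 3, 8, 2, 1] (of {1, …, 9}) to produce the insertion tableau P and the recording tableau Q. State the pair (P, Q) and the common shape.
P = [1, 5, 7, 8] / [2, 9] / [3] / [4] / [6];  Q = [1, 2, 3, 5] / [4, 7] / [6] / [8] / [9];  common shape = (4, 2, 1, 1, 1)

Row-insert the values π_1, π_2, … into P one at a time, bumping the leftmost entry strictly greater than the inserted value down to the next row. The recording tableau Q records, in position (i, j), the step at which that cell was added to P.
  Insert 4 (step 1): P = [4];  Q = [1]
  Insert 6 (step 2): P = [4, 6];  Q = [1, 2]
  Insert 7 (step 3): P = [4, 6, 7];  Q = [1, 2, 3]
  Insert 5 (step 4): P = [4, 5, 7] / [6];  Q = [1, 2, 3] / [4]
  Insert 9 (step 5): P = [4, 5, 7, 9] / [6];  Q = [1, 2, 3, 5] / [4]
  Insert 3 (step 6): P = [3, 5, 7, 9] / [4] / [6];  Q = [1, 2, 3, 5] / [4] / [6]
  Insert 8 (step 7): P = [3, 5, 7, 8] / [4, 9] / [6];  Q = [1, 2, 3, 5] / [4, 7] / [6]
  Insert 2 (step 8): P = [2, 5, 7, 8] / [3, 9] / [4] / [6];  Q = [1, 2, 3, 5] / [4, 7] / [6] / [8]
  Insert 1 (step 9): P = [1, 5, 7, 8] / [2, 9] / [3] / [4] / [6];  Q = [1, 2, 3, 5] / [4, 7] / [6] / [8] / [9]
Final shape: (4, 2, 1, 1, 1).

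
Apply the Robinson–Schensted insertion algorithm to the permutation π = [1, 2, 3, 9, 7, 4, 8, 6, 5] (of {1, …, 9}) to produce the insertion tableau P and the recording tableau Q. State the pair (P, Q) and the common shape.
P = [1, 2, 3, 4, 5] / [6, 8] / [7] / [9];  Q = [1, 2, 3, 4, 7] / [5, 8] / [6] / [9];  common shape = (5, 2, 1, 1)

Row-insert the values π_1, π_2, … into P one at a time, bumping the leftmost entry strictly greater than the inserted value down to the next row. The recording tableau Q records, in position (i, j), the step at which that cell was added to P.
  Insert 1 (step 1): P = [1];  Q = [1]
  Insert 2 (step 2): P = [1, 2];  Q = [1, 2]
  Insert 3 (step 3): P = [1, 2, 3];  Q = [1, 2, 3]
  Insert 9 (step 4): P = [1, 2, 3, 9];  Q = [1, 2, 3, 4]
  Insert 7 (step 5): P = [1, 2, 3, 7] / [9];  Q = [1, 2, 3, 4] / [5]
  Insert 4 (step 6): P = [1, 2, 3, 4] / [7] / [9];  Q = [1, 2, 3, 4] / [5] / [6]
  Insert 8 (step 7): P = [1, 2, 3, 4, 8] / [7] / [9];  Q = [1, 2, 3, 4, 7] / [5] / [6]
  Insert 6 (step 8): P = [1, 2, 3, 4, 6] / [7, 8] / [9];  Q = [1, 2, 3, 4, 7] / [5, 8] / [6]
  Insert 5 (step 9): P = [1, 2, 3, 4, 5] / [6, 8] / [7] / [9];  Q = [1, 2, 3, 4, 7] / [5, 8] / [6] / [9]
Final shape: (5, 2, 1, 1).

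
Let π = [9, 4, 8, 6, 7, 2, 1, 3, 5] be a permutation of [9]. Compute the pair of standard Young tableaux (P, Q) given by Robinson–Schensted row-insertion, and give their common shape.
P = [1, 3, 5] / [2, 6, 7] / [4] / [8] / [9];  Q = [1, 3, 5] / [2, 8, 9] / [4] / [6] / [7];  common shape = (3, 3, 1, 1, 1)

Row-insert the values π_1, π_2, … into P one at a time, bumping the leftmost entry strictly greater than the inserted value down to the next row. The recording tableau Q records, in position (i, j), the step at which that cell was added to P.
  Insert 9 (step 1): P = [9];  Q = [1]
  Insert 4 (step 2): P = [4] / [9];  Q = [1] / [2]
  Insert 8 (step 3): P = [4, 8] / [9];  Q = [1, 3] / [2]
  Insert 6 (step 4): P = [4, 6] / [8] / [9];  Q = [1, 3] / [2] / [4]
  Insert 7 (step 5): P = [4, 6, 7] / [8] / [9];  Q = [1, 3, 5] / [2] / [4]
  Insert 2 (step 6): P = [2, 6, 7] / [4] / [8] / [9];  Q = [1, 3, 5] / [2] / [4] / [6]
  Insert 1 (step 7): P = [1, 6, 7] / [2] / [4] / [8] / [9];  Q = [1, 3, 5] / [2] / [4] / [6] / [7]
  Insert 3 (step 8): P = [1, 3, 7] / [2, 6] / [4] / [8] / [9];  Q = [1, 3, 5] / [2, 8] / [4] / [6] / [7]
  Insert 5 (step 9): P = [1, 3, 5] / [2, 6, 7] / [4] / [8] / [9];  Q = [1, 3, 5] / [2, 8, 9] / [4] / [6] / [7]
Final shape: (3, 3, 1, 1, 1).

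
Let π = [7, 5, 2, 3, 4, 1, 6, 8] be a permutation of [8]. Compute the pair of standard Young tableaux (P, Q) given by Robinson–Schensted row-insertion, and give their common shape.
P = [1, 3, 4, 6, 8] / [2] / [5] / [7];  Q = [1, 4, 5, 7, 8] / [2] / [3] / [6];  common shape = (5, 1, 1, 1)

Row-insert the values π_1, π_2, … into P one at a time, bumping the leftmost entry strictly greater than the inserted value down to the next row. The recording tableau Q records, in position (i, j), the step at which that cell was added to P.
  Insert 7 (step 1): P = [7];  Q = [1]
  Insert 5 (step 2): P = [5] / [7];  Q = [1] / [2]
  Insert 2 (step 3): P = [2] / [5] / [7];  Q = [1] / [2] / [3]
  Insert 3 (step 4): P = [2, 3] / [5] / [7];  Q = [1, 4] / [2] / [3]
  Insert 4 (step 5): P = [2, 3, 4] / [5] / [7];  Q = [1, 4, 5] / [2] / [3]
  Insert 1 (step 6): P = [1, 3, 4] / [2] / [5] / [7];  Q = [1, 4, 5] / [2] / [3] / [6]
  Insert 6 (step 7): P = [1, 3, 4, 6] / [2] / [5] / [7];  Q = [1, 4, 5, 7] / [2] / [3] / [6]
  Insert 8 (step 8): P = [1, 3, 4, 6, 8] / [2] / [5] / [7];  Q = [1, 4, 5, 7, 8] / [2] / [3] / [6]
Final shape: (5, 1, 1, 1).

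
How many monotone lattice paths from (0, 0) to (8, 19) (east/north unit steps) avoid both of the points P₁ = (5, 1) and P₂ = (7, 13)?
Number of paths = 1673277

Inclusion–exclusion. Total paths: C(27, 8) = 2220075. Through P₁: C(6, 5)·C(21, 3) = 7980. Through P₂: C(20, 7)·C(7, 1) = 542640. Since P₁ is strictly southwest of P₂, a monotone path through both must visit P₁ then P₂; paths through both = C(6, 5)·C(14, 2)·C(7, 1) = 3822. Avoid both = 2220075 − 7980 − 542640 + 3822 = 1673277.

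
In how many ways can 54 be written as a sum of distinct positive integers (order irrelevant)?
q(54) = 5718

A partition into distinct parts is a strictly decreasing sequence summing to n. The recurrence d(n, m) = d(n, m−1) + d(n−m, m−1) (use part m at most once) with q(n) = d(n, n) gives q(54) = 5718. (Euler's theorem: # distinct-part partitions = # odd-part partitions.)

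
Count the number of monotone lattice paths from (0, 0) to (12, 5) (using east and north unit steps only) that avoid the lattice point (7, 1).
Number of paths = 5180

Total paths from (0, 0) to (12, 5): C(17, 12) = 6188. Paths through (7, 1): (paths (0, 0) → (7, 1)) × (paths (7, 1) → (12, 5)) = C(8, 7) · C(9, 5) = 8 · 126 = 1008. Avoidance count = 6188 − 1008 = 5180.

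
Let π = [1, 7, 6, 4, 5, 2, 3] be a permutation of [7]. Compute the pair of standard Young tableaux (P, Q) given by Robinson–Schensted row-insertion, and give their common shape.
P = [1, 2, 3] / [4, 5] / [6] / [7];  Q = [1, 2, 5] / [3, 7] / [4] / [6];  common shape = (3, 2, 1, 1)

Row-insert the values π_1, π_2, … into P one at a time, bumping the leftmost entry strictly greater than the inserted value down to the next row. The recording tableau Q records, in position (i, j), the step at which that cell was added to P.
  Insert 1 (step 1): P = [1];  Q = [1]
  Insert 7 (step 2): P = [1, 7];  Q = [1, 2]
  Insert 6 (step 3): P = [1, 6] / [7];  Q = [1, 2] / [3]
  Insert 4 (step 4): P = [1, 4] / [6] / [7];  Q = [1, 2] / [3] / [4]
  Insert 5 (step 5): P = [1, 4, 5] / [6] / [7];  Q = [1, 2, 5] / [3] / [4]
  Insert 2 (step 6): P = [1, 2, 5] / [4] / [6] / [7];  Q = [1, 2, 5] / [3] / [4] / [6]
  Insert 3 (step 7): P = [1, 2, 3] / [4, 5] / [6] / [7];  Q = [1, 2, 5] / [3, 7] / [4] / [6]
Final shape: (3, 2, 1, 1).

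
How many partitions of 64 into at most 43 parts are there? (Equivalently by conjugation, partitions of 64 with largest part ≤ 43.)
p(64, parts ≤ 43) = 1738916

Use the recurrence p(n, m) = p(n, m−1) + p(n−m, m): either the largest part is < m (count p(n, m−1)) or the largest part is exactly m (remove one copy of m, count p(n−m, m)). With p(0, ·) = 1 this gives p(64, parts ≤ 43) = 1738916. (By conjugating Young diagrams, this also counts partitions of 64 into at most 43 parts.)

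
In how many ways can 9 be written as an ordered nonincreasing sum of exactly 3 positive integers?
p(9, 3 parts) = 7

Partitions of n into exactly k parts ↔ partitions of n − k into at most k parts (subtract 1 from each part). For n = 9, k = 3, the partitions are: 7+1+1, 6+2+1, 5+3+1, 5+2+2, 4+4+1, 4+3+2, 3+3+3. Count = 7.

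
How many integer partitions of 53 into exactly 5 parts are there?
p(53, 5 parts) = 3266

Partitions of n into exactly k parts are in bijection with partitions of n − k into at most k parts (subtract 1 from each part). So p(53, exactly 5) = p(48, parts ≤ 5). Computing via the recurrence p(m, j) = p(m, j−1) + p(m−j, j) gives 3266.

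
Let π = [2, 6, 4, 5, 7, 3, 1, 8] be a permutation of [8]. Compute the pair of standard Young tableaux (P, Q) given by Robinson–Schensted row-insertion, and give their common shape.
P = [1, 3, 5, 7, 8] / [2] / [4] / [6];  Q = [1, 2, 4, 5, 8] / [3] / [6] / [7];  common shape = (5, 1, 1, 1)

Row-insert the values π_1, π_2, … into P one at a time, bumping the leftmost entry strictly greater than the inserted value down to the next row. The recording tableau Q records, in position (i, j), the step at which that cell was added to P.
  Insert 2 (step 1): P = [2];  Q = [1]
  Insert 6 (step 2): P = [2, 6];  Q = [1, 2]
  Insert 4 (step 3): P = [2, 4] / [6];  Q = [1, 2] / [3]
  Insert 5 (step 4): P = [2, 4, 5] / [6];  Q = [1, 2, 4] / [3]
  Insert 7 (step 5): P = [2, 4, 5, 7] / [6];  Q = [1, 2, 4, 5] / [3]
  Insert 3 (step 6): P = [2, 3, 5, 7] / [4] / [6];  Q = [1, 2, 4, 5] / [3] / [6]
  Insert 1 (step 7): P = [1, 3, 5, 7] / [2] / [4] / [6];  Q = [1, 2, 4, 5] / [3] / [6] / [7]
  Insert 8 (step 8): P = [1, 3, 5, 7, 8] / [2] / [4] / [6];  Q = [1, 2, 4, 5, 8] / [3] / [6] / [7]
Final shape: (5, 1, 1, 1).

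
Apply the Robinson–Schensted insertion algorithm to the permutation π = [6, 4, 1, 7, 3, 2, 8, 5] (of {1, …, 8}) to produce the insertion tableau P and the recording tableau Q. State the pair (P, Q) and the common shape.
P = [1, 2, 5] / [3, 7, 8] / [4] / [6];  Q = [1, 4, 7] / [2, 5, 8] / [3] / [6];  common shape = (3, 3, 1, 1)

Row-insert the values π_1, π_2, … into P one at a time, bumping the leftmost entry strictly greater than the inserted value down to the next row. The recording tableau Q records, in position (i, j), the step at which that cell was added to P.
  Insert 6 (step 1): P = [6];  Q = [1]
  Insert 4 (step 2): P = [4] / [6];  Q = [1] / [2]
  Insert 1 (step 3): P = [1] / [4] / [6];  Q = [1] / [2] / [3]
  Insert 7 (step 4): P = [1, 7] / [4] / [6];  Q = [1, 4] / [2] / [3]
  Insert 3 (step 5): P = [1, 3] / [4, 7] / [6];  Q = [1, 4] / [2, 5] / [3]
  Insert 2 (step 6): P = [1, 2] / [3, 7] / [4] / [6];  Q = [1, 4] / [2, 5] / [3] / [6]
  Insert 8 (step 7): P = [1, 2, 8] / [3, 7] / [4] / [6];  Q = [1, 4, 7] / [2, 5] / [3] / [6]
  Insert 5 (step 8): P = [1, 2, 5] / [3, 7, 8] / [4] / [6];  Q = [1, 4, 7] / [2, 5, 8] / [3] / [6]
Final shape: (3, 3, 1, 1).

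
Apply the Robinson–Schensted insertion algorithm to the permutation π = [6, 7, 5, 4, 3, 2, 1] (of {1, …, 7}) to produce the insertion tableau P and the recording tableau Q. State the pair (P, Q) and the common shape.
P = [1, 7] / [2] / [3] / [4] / [5] / [6];  Q = [1, 2] / [3] / [4] / [5] / [6] / [7];  common shape = (2, 1, 1, 1, 1, 1)

Row-insert the values π_1, π_2, … into P one at a time, bumping the leftmost entry strictly greater than the inserted value down to the next row. The recording tableau Q records, in position (i, j), the step at which that cell was added to P.
  Insert 6 (step 1): P = [6];  Q = [1]
  Insert 7 (step 2): P = [6, 7];  Q = [1, 2]
  Insert 5 (step 3): P = [5, 7] / [6];  Q = [1, 2] / [3]
  Insert 4 (step 4): P = [4, 7] / [5] / [6];  Q = [1, 2] / [3] / [4]
  Insert 3 (step 5): P = [3, 7] / [4] / [5] / [6];  Q = [1, 2] / [3] / [4] / [5]
  Insert 2 (step 6): P = [2, 7] / [3] / [4] / [5] / [6];  Q = [1, 2] / [3] / [4] / [5] / [6]
  Insert 1 (step 7): P = [1, 7] / [2] / [3] / [4] / [5] / [6];  Q = [1, 2] / [3] / [4] / [5] / [6] / [7]
Final shape: (2, 1, 1, 1, 1, 1).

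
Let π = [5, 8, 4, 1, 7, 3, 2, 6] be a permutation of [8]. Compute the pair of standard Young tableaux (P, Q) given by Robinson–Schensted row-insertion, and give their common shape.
P = [1, 2, 6] / [3, 7] / [4, 8] / [5];  Q = [1, 2, 8] / [3, 5] / [4, 6] / [7];  common shape = (3, 2, 2, 1)

Row-insert the values π_1, π_2, … into P one at a time, bumping the leftmost entry strictly greater than the inserted value down to the next row. The recording tableau Q records, in position (i, j), the step at which that cell was added to P.
  Insert 5 (step 1): P = [5];  Q = [1]
  Insert 8 (step 2): P = [5, 8];  Q = [1, 2]
  Insert 4 (step 3): P = [4, 8] / [5];  Q = [1, 2] / [3]
  Insert 1 (step 4): P = [1, 8] / [4] / [5];  Q = [1, 2] / [3] / [4]
  Insert 7 (step 5): P = [1, 7] / [4, 8] / [5];  Q = [1, 2] / [3, 5] / [4]
  Insert 3 (step 6): P = [1, 3] / [4, 7] / [5, 8];  Q = [1, 2] / [3, 5] / [4, 6]
  Insert 2 (step 7): P = [1, 2] / [3, 7] / [4, 8] / [5];  Q = [1, 2] / [3, 5] / [4, 6] / [7]
  Insert 6 (step 8): P = [1, 2, 6] / [3, 7] / [4, 8] / [5];  Q = [1, 2, 8] / [3, 5] / [4, 6] / [7]
Final shape: (3, 2, 2, 1).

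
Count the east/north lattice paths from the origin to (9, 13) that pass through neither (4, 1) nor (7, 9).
Number of paths = 307255

Inclusion–exclusion. Total paths: C(22, 9) = 497420. Through P₁: C(5, 4)·C(17, 5) = 30940. Through P₂: C(16, 7)·C(6, 2) = 171600. Since P₁ is strictly southwest of P₂, a monotone path through both must visit P₁ then P₂; paths through both = C(5, 4)·C(11, 3)·C(6, 2) = 12375. Avoid both = 497420 − 30940 − 171600 + 12375 = 307255.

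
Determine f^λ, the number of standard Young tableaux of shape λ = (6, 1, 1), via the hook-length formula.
# SYT of shape (6, 1, 1) = 21

Hook-length formula: f^λ = n! / Π hook(c), product over all cells c of the Young diagram. For λ = (6, 1, 1), n = 8 boxes. Hook lengths by row (left-to-right, top-to-bottom): [8, 5, 4, 3, 2, 1]; [2]; [1]. Product of hooks = 1920. So f^λ = 8! / 1920 = 40320 / 1920 = 21.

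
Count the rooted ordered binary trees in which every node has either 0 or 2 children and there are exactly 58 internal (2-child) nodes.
C_58 = 104088460289122304033498318812080

These full binary trees are counted by the Catalan number C_n = (1/(n + 1)) · C(2n, n). For n = 58: C_58 = (1/59) · C(116, 58) = 6141219157058215937976400809912720/59 = 104088460289122304033498318812080.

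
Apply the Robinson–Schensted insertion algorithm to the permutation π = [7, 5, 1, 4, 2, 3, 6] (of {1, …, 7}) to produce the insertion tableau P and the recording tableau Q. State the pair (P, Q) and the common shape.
P = [1, 2, 3, 6] / [4] / [5] / [7];  Q = [1, 4, 6, 7] / [2] / [3] / [5];  common shape = (4, 1, 1, 1)

Row-insert the values π_1, π_2, … into P one at a time, bumping the leftmost entry strictly greater than the inserted value down to the next row. The recording tableau Q records, in position (i, j), the step at which that cell was added to P.
  Insert 7 (step 1): P = [7];  Q = [1]
  Insert 5 (step 2): P = [5] / [7];  Q = [1] / [2]
  Insert 1 (step 3): P = [1] / [5] / [7];  Q = [1] / [2] / [3]
  Insert 4 (step 4): P = [1, 4] / [5] / [7];  Q = [1, 4] / [2] / [3]
  Insert 2 (step 5): P = [1, 2] / [4] / [5] / [7];  Q = [1, 4] / [2] / [3] / [5]
  Insert 3 (step 6): P = [1, 2, 3] / [4] / [5] / [7];  Q = [1, 4, 6] / [2] / [3] / [5]
  Insert 6 (step 7): P = [1, 2, 3, 6] / [4] / [5] / [7];  Q = [1, 4, 6, 7] / [2] / [3] / [5]
Final shape: (4, 1, 1, 1).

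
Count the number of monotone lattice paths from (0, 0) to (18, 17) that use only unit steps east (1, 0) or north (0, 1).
Number of paths = 4537567650

A monotone lattice path from (0, 0) to (18, 17) consists of 18 east steps and 17 north steps in some order, so it is determined by which 18 of the 35 steps are east. The count is C(35, 18) = 4537567650.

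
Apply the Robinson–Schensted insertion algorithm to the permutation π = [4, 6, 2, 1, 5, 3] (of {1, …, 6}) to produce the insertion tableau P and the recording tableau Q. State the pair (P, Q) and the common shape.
P = [1, 3] / [2, 5] / [4, 6];  Q = [1, 2] / [3, 5] / [4, 6];  common shape = (2, 2, 2)

Row-insert the values π_1, π_2, … into P one at a time, bumping the leftmost entry strictly greater than the inserted value down to the next row. The recording tableau Q records, in position (i, j), the step at which that cell was added to P.
  Insert 4 (step 1): P = [4];  Q = [1]
  Insert 6 (step 2): P = [4, 6];  Q = [1, 2]
  Insert 2 (step 3): P = [2, 6] / [4];  Q = [1, 2] / [3]
  Insert 1 (step 4): P = [1, 6] / [2] / [4];  Q = [1, 2] / [3] / [4]
  Insert 5 (step 5): P = [1, 5] / [2, 6] / [4];  Q = [1, 2] / [3, 5] / [4]
  Insert 3 (step 6): P = [1, 3] / [2, 5] / [4, 6];  Q = [1, 2] / [3, 5] / [4, 6]
Final shape: (2, 2, 2).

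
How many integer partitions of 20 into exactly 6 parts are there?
p(20, 6 parts) = 90

Partitions of n into exactly k parts are in bijection with partitions of n − k into at most k parts (subtract 1 from each part). So p(20, exactly 6) = p(14, parts ≤ 6). Computing via the recurrence p(m, j) = p(m, j−1) + p(m−j, j) gives 90.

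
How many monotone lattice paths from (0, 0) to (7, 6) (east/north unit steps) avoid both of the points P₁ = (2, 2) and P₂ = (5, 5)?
Number of paths = 564

Inclusion–exclusion. Total paths: C(13, 7) = 1716. Through P₁: C(4, 2)·C(9, 5) = 756. Through P₂: C(10, 5)·C(3, 2) = 756. Since P₁ is strictly southwest of P₂, a monotone path through both must visit P₁ then P₂; paths through both = C(4, 2)·C(6, 3)·C(3, 2) = 360. Avoid both = 1716 − 756 − 756 + 360 = 564.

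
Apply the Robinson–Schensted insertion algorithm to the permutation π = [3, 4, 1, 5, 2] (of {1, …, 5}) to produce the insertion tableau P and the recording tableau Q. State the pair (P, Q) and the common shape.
P = [1, 2, 5] / [3, 4];  Q = [1, 2, 4] / [3, 5];  common shape = (3, 2)

Row-insert the values π_1, π_2, … into P one at a time, bumping the leftmost entry strictly greater than the inserted value down to the next row. The recording tableau Q records, in position (i, j), the step at which that cell was added to P.
  Insert 3 (step 1): P = [3];  Q = [1]
  Insert 4 (step 2): P = [3, 4];  Q = [1, 2]
  Insert 1 (step 3): P = [1, 4] / [3];  Q = [1, 2] / [3]
  Insert 5 (step 4): P = [1, 4, 5] / [3];  Q = [1, 2, 4] / [3]
  Insert 2 (step 5): P = [1, 2, 5] / [3, 4];  Q = [1, 2, 4] / [3, 5]
Final shape: (3, 2).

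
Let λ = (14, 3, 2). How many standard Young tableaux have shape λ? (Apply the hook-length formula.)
# SYT of shape (14, 3, 2) = 40698

Hook-length formula: f^λ = n! / Π hook(c), product over all cells c of the Young diagram. For λ = (14, 3, 2), n = 19 boxes. Hook lengths by row (left-to-right, top-to-bottom): [16, 15, 13, 11, 10, 9, 8, 7, 6, 5, 4, 3, 2, 1]; [4, 3, 1]; [2, 1]. Product of hooks = 2988969984000. So f^λ = 19! / 2988969984000 = 121645100408832000 / 2988969984000 = 40698.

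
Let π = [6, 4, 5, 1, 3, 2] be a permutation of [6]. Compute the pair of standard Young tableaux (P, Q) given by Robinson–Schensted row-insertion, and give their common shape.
P = [1, 2] / [3, 5] / [4] / [6];  Q = [1, 3] / [2, 5] / [4] / [6];  common shape = (2, 2, 1, 1)

Row-insert the values π_1, π_2, … into P one at a time, bumping the leftmost entry strictly greater than the inserted value down to the next row. The recording tableau Q records, in position (i, j), the step at which that cell was added to P.
  Insert 6 (step 1): P = [6];  Q = [1]
  Insert 4 (step 2): P = [4] / [6];  Q = [1] / [2]
  Insert 5 (step 3): P = [4, 5] / [6];  Q = [1, 3] / [2]
  Insert 1 (step 4): P = [1, 5] / [4] / [6];  Q = [1, 3] / [2] / [4]
  Insert 3 (step 5): P = [1, 3] / [4, 5] / [6];  Q = [1, 3] / [2, 5] / [4]
  Insert 2 (step 6): P = [1, 2] / [3, 5] / [4] / [6];  Q = [1, 3] / [2, 5] / [4] / [6]
Final shape: (2, 2, 1, 1).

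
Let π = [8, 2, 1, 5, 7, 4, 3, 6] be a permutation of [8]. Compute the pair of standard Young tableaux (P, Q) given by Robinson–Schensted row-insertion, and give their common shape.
P = [1, 3, 6] / [2, 4, 7] / [5] / [8];  Q = [1, 4, 5] / [2, 6, 8] / [3] / [7];  common shape = (3, 3, 1, 1)

Row-insert the values π_1, π_2, … into P one at a time, bumping the leftmost entry strictly greater than the inserted value down to the next row. The recording tableau Q records, in position (i, j), the step at which that cell was added to P.
  Insert 8 (step 1): P = [8];  Q = [1]
  Insert 2 (step 2): P = [2] / [8];  Q = [1] / [2]
  Insert 1 (step 3): P = [1] / [2] / [8];  Q = [1] / [2] / [3]
  Insert 5 (step 4): P = [1, 5] / [2] / [8];  Q = [1, 4] / [2] / [3]
  Insert 7 (step 5): P = [1, 5, 7] / [2] / [8];  Q = [1, 4, 5] / [2] / [3]
  Insert 4 (step 6): P = [1, 4, 7] / [2, 5] / [8];  Q = [1, 4, 5] / [2, 6] / [3]
  Insert 3 (step 7): P = [1, 3, 7] / [2, 4] / [5] / [8];  Q = [1, 4, 5] / [2, 6] / [3] / [7]
  Insert 6 (step 8): P = [1, 3, 6] / [2, 4, 7] / [5] / [8];  Q = [1, 4, 5] / [2, 6, 8] / [3] / [7]
Final shape: (3, 3, 1, 1).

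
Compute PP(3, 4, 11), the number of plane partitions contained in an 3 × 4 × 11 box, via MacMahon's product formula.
PP(3, 4, 11) = 78835120

Evaluate the triple product over i = 1..3, j = 1..4, k = 1..11. The factors are (2/1) · (3/2) · (4/3) · (5/4) · (6/5) · (7/6) · (8/7) · (9/8) · … (132 factors total). The numerators and denominators telescope so the product is an integer; carrying out the multiplication exactly gives PP(3, 4, 11) = 78835120.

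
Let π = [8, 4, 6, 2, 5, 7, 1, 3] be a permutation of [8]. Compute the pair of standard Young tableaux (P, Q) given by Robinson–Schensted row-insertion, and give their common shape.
P = [1, 3, 7] / [2, 5] / [4, 6] / [8];  Q = [1, 3, 6] / [2, 5] / [4, 8] / [7];  common shape = (3, 2, 2, 1)

Row-insert the values π_1, π_2, … into P one at a time, bumping the leftmost entry strictly greater than the inserted value down to the next row. The recording tableau Q records, in position (i, j), the step at which that cell was added to P.
  Insert 8 (step 1): P = [8];  Q = [1]
  Insert 4 (step 2): P = [4] / [8];  Q = [1] / [2]
  Insert 6 (step 3): P = [4, 6] / [8];  Q = [1, 3] / [2]
  Insert 2 (step 4): P = [2, 6] / [4] / [8];  Q = [1, 3] / [2] / [4]
  Insert 5 (step 5): P = [2, 5] / [4, 6] / [8];  Q = [1, 3] / [2, 5] / [4]
  Insert 7 (step 6): P = [2, 5, 7] / [4, 6] / [8];  Q = [1, 3, 6] / [2, 5] / [4]
  Insert 1 (step 7): P = [1, 5, 7] / [2, 6] / [4] / [8];  Q = [1, 3, 6] / [2, 5] / [4] / [7]
  Insert 3 (step 8): P = [1, 3, 7] / [2, 5] / [4, 6] / [8];  Q = [1, 3, 6] / [2, 5] / [4, 8] / [7]
Final shape: (3, 2, 2, 1).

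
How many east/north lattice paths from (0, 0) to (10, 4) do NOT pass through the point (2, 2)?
Number of paths = 731

Total paths from (0, 0) to (10, 4): C(14, 10) = 1001. Paths through (2, 2): (paths (0, 0) → (2, 2)) × (paths (2, 2) → (10, 4)) = C(4, 2) · C(10, 8) = 6 · 45 = 270. Avoidance count = 1001 − 270 = 731.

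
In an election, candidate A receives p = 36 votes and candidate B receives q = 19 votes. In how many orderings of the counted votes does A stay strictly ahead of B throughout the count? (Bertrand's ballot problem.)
Strict-lead orderings = 86723575044015

Total orderings of the 55 votes with 36 for A: C(55, 36) = 280576272201225. By the Bertrand ballot formula (Cycle Lemma / reflection principle), the number of orderings in which A is strictly ahead of B throughout is (p − q)/(p + q) · C(p + q, p) = (36 − 19)/(36 + 19) · 280576272201225 = 86723575044015.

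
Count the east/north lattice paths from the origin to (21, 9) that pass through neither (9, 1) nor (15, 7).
Number of paths = 8530938

Inclusion–exclusion. Total paths: C(30, 21) = 14307150. Through P₁: C(10, 9)·C(20, 12) = 1259700. Through P₂: C(22, 15)·C(8, 6) = 4775232. Since P₁ is strictly southwest of P₂, a monotone path through both must visit P₁ then P₂; paths through both = C(10, 9)·C(12, 6)·C(8, 6) = 258720. Avoid both = 14307150 − 1259700 − 4775232 + 258720 = 8530938.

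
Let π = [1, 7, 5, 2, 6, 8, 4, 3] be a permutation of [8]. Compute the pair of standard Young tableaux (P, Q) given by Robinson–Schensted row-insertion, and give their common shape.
P = [1, 2, 3, 8] / [4, 6] / [5] / [7];  Q = [1, 2, 5, 6] / [3, 7] / [4] / [8];  common shape = (4, 2, 1, 1)

Row-insert the values π_1, π_2, … into P one at a time, bumping the leftmost entry strictly greater than the inserted value down to the next row. The recording tableau Q records, in position (i, j), the step at which that cell was added to P.
  Insert 1 (step 1): P = [1];  Q = [1]
  Insert 7 (step 2): P = [1, 7];  Q = [1, 2]
  Insert 5 (step 3): P = [1, 5] / [7];  Q = [1, 2] / [3]
  Insert 2 (step 4): P = [1, 2] / [5] / [7];  Q = [1, 2] / [3] / [4]
  Insert 6 (step 5): P = [1, 2, 6] / [5] / [7];  Q = [1, 2, 5] / [3] / [4]
  Insert 8 (step 6): P = [1, 2, 6, 8] / [5] / [7];  Q = [1, 2, 5, 6] / [3] / [4]
  Insert 4 (step 7): P = [1, 2, 4, 8] / [5, 6] / [7];  Q = [1, 2, 5, 6] / [3, 7] / [4]
  Insert 3 (step 8): P = [1, 2, 3, 8] / [4, 6] / [5] / [7];  Q = [1, 2, 5, 6] / [3, 7] / [4] / [8]
Final shape: (4, 2, 1, 1).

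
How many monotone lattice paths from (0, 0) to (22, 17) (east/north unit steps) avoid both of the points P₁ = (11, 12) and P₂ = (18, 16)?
Number of paths = 36326362656

Inclusion–exclusion. Total paths: C(39, 22) = 51021117810. Through P₁: C(23, 11)·C(16, 11) = 5905876704. Through P₂: C(34, 18)·C(5, 4) = 11019807150. Since P₁ is strictly southwest of P₂, a monotone path through both must visit P₁ then P₂; paths through both = C(23, 11)·C(11, 7)·C(5, 4) = 2230928700. Avoid both = 51021117810 − 5905876704 − 11019807150 + 2230928700 = 36326362656.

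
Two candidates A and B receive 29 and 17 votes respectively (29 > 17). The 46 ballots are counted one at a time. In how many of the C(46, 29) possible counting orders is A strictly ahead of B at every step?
Strict-lead orderings = 456442180920

Total orderings of the 46 votes with 29 for A: C(46, 29) = 1749695026860. By the Bertrand ballot formula (Cycle Lemma / reflection principle), the number of orderings in which A is strictly ahead of B throughout is (p − q)/(p + q) · C(p + q, p) = (29 − 17)/(29 + 17) · 1749695026860 = 456442180920.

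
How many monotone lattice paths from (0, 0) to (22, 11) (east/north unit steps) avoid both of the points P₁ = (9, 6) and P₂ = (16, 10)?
Number of paths = 125033285

Inclusion–exclusion. Total paths: C(33, 22) = 193536720. Through P₁: C(15, 9)·C(18, 13) = 42882840. Through P₂: C(26, 16)·C(7, 6) = 37182145. Since P₁ is strictly southwest of P₂, a monotone path through both must visit P₁ then P₂; paths through both = C(15, 9)·C(11, 7)·C(7, 6) = 11561550. Avoid both = 193536720 − 42882840 − 37182145 + 11561550 = 125033285.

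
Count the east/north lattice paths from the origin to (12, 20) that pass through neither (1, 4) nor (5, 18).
Number of paths = 159942801

Inclusion–exclusion. Total paths: C(32, 12) = 225792840. Through P₁: C(5, 1)·C(27, 11) = 65189475. Through P₂: C(23, 5)·C(9, 7) = 1211364. Since P₁ is strictly southwest of P₂, a monotone path through both must visit P₁ then P₂; paths through both = C(5, 1)·C(18, 4)·C(9, 7) = 550800. Avoid both = 225792840 − 65189475 − 1211364 + 550800 = 159942801.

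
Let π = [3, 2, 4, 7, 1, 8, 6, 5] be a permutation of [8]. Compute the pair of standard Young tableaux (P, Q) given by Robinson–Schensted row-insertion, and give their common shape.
P = [1, 4, 5, 8] / [2, 6] / [3, 7];  Q = [1, 3, 4, 6] / [2, 7] / [5, 8];  common shape = (4, 2, 2)

Row-insert the values π_1, π_2, … into P one at a time, bumping the leftmost entry strictly greater than the inserted value down to the next row. The recording tableau Q records, in position (i, j), the step at which that cell was added to P.
  Insert 3 (step 1): P = [3];  Q = [1]
  Insert 2 (step 2): P = [2] / [3];  Q = [1] / [2]
  Insert 4 (step 3): P = [2, 4] / [3];  Q = [1, 3] / [2]
  Insert 7 (step 4): P = [2, 4, 7] / [3];  Q = [1, 3, 4] / [2]
  Insert 1 (step 5): P = [1, 4, 7] / [2] / [3];  Q = [1, 3, 4] / [2] / [5]
  Insert 8 (step 6): P = [1, 4, 7, 8] / [2] / [3];  Q = [1, 3, 4, 6] / [2] / [5]
  Insert 6 (step 7): P = [1, 4, 6, 8] / [2, 7] / [3];  Q = [1, 3, 4, 6] / [2, 7] / [5]
  Insert 5 (step 8): P = [1, 4, 5, 8] / [2, 6] / [3, 7];  Q = [1, 3, 4, 6] / [2, 7] / [5, 8]
Final shape: (4, 2, 2).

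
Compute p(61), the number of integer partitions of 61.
p(61) = 1121505

Compute p(n) via the recurrence p(n, m) = p(n, m−1) + p(n−m, m), where p(n, m) counts partitions of n with all parts ≤ m and p(n) = p(n, n). The base cases are p(0, m) = 1 and p(n, 0) = 0 for n > 0. Filling the table yields p(61) = 1121505. (Euler's pentagonal recurrence is an alternative.)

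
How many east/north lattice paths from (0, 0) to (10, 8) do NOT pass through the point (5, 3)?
Number of paths = 29646

Total paths from (0, 0) to (10, 8): C(18, 10) = 43758. Paths through (5, 3): (paths (0, 0) → (5, 3)) × (paths (5, 3) → (10, 8)) = C(8, 5) · C(10, 5) = 56 · 252 = 14112. Avoidance count = 43758 − 14112 = 29646.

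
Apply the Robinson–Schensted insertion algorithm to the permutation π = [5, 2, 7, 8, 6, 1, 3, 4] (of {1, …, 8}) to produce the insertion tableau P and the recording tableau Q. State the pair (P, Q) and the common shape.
P = [1, 3, 4] / [2, 6, 8] / [5, 7];  Q = [1, 3, 4] / [2, 5, 8] / [6, 7];  common shape = (3, 3, 2)

Row-insert the values π_1, π_2, … into P one at a time, bumping the leftmost entry strictly greater than the inserted value down to the next row. The recording tableau Q records, in position (i, j), the step at which that cell was added to P.
  Insert 5 (step 1): P = [5];  Q = [1]
  Insert 2 (step 2): P = [2] / [5];  Q = [1] / [2]
  Insert 7 (step 3): P = [2, 7] / [5];  Q = [1, 3] / [2]
  Insert 8 (step 4): P = [2, 7, 8] / [5];  Q = [1, 3, 4] / [2]
  Insert 6 (step 5): P = [2, 6, 8] / [5, 7];  Q = [1, 3, 4] / [2, 5]
  Insert 1 (step 6): P = [1, 6, 8] / [2, 7] / [5];  Q = [1, 3, 4] / [2, 5] / [6]
  Insert 3 (step 7): P = [1, 3, 8] / [2, 6] / [5, 7];  Q = [1, 3, 4] / [2, 5] / [6, 7]
  Insert 4 (step 8): P = [1, 3, 4] / [2, 6, 8] / [5, 7];  Q = [1, 3, 4] / [2, 5, 8] / [6, 7]
Final shape: (3, 3, 2).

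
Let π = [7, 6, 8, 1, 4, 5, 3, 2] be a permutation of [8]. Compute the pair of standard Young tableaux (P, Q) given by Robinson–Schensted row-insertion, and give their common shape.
P = [1, 2, 5] / [3, 8] / [4] / [6] / [7];  Q = [1, 3, 6] / [2, 5] / [4] / [7] / [8];  common shape = (3, 2, 1, 1, 1)

Row-insert the values π_1, π_2, … into P one at a time, bumping the leftmost entry strictly greater than the inserted value down to the next row. The recording tableau Q records, in position (i, j), the step at which that cell was added to P.
  Insert 7 (step 1): P = [7];  Q = [1]
  Insert 6 (step 2): P = [6] / [7];  Q = [1] / [2]
  Insert 8 (step 3): P = [6, 8] / [7];  Q = [1, 3] / [2]
  Insert 1 (step 4): P = [1, 8] / [6] / [7];  Q = [1, 3] / [2] / [4]
  Insert 4 (step 5): P = [1, 4] / [6, 8] / [7];  Q = [1, 3] / [2, 5] / [4]
  Insert 5 (step 6): P = [1, 4, 5] / [6, 8] / [7];  Q = [1, 3, 6] / [2, 5] / [4]
  Insert 3 (step 7): P = [1, 3, 5] / [4, 8] / [6] / [7];  Q = [1, 3, 6] / [2, 5] / [4] / [7]
  Insert 2 (step 8): P = [1, 2, 5] / [3, 8] / [4] / [6] / [7];  Q = [1, 3, 6] / [2, 5] / [4] / [7] / [8]
Final shape: (3, 2, 1, 1, 1).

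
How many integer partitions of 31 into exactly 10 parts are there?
p(31, 10 parts) = 653

Partitions of n into exactly k parts are in bijection with partitions of n − k into at most k parts (subtract 1 from each part). So p(31, exactly 10) = p(21, parts ≤ 10). Computing via the recurrence p(m, j) = p(m, j−1) + p(m−j, j) gives 653.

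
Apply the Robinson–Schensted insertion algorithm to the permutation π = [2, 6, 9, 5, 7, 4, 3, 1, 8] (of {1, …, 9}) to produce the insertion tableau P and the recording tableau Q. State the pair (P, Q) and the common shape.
P = [1, 3, 7, 8] / [2, 9] / [4] / [5] / [6];  Q = [1, 2, 3, 9] / [4, 5] / [6] / [7] / [8];  common shape = (4, 2, 1, 1, 1)

Row-insert the values π_1, π_2, … into P one at a time, bumping the leftmost entry strictly greater than the inserted value down to the next row. The recording tableau Q records, in position (i, j), the step at which that cell was added to P.
  Insert 2 (step 1): P = [2];  Q = [1]
  Insert 6 (step 2): P = [2, 6];  Q = [1, 2]
  Insert 9 (step 3): P = [2, 6, 9];  Q = [1, 2, 3]
  Insert 5 (step 4): P = [2, 5, 9] / [6];  Q = [1, 2, 3] / [4]
  Insert 7 (step 5): P = [2, 5, 7] / [6, 9];  Q = [1, 2, 3] / [4, 5]
  Insert 4 (step 6): P = [2, 4, 7] / [5, 9] / [6];  Q = [1, 2, 3] / [4, 5] / [6]
  Insert 3 (step 7): P = [2, 3, 7] / [4, 9] / [5] / [6];  Q = [1, 2, 3] / [4, 5] / [6] / [7]
  Insert 1 (step 8): P = [1, 3, 7] / [2, 9] / [4] / [5] / [6];  Q = [1, 2, 3] / [4, 5] / [6] / [7] / [8]
  Insert 8 (step 9): P = [1, 3, 7, 8] / [2, 9] / [4] / [5] / [6];  Q = [1, 2, 3, 9] / [4, 5] / [6] / [7] / [8]
Final shape: (4, 2, 1, 1, 1).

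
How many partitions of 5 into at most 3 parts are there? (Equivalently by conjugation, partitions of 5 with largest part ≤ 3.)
p(5, parts ≤ 3) = 5

Partitions of 5 with all parts ≤ 3: 3+2, 3+1+1, 2+2+1, 2+1+1+1, 1+1+1+1+1. Count = 5.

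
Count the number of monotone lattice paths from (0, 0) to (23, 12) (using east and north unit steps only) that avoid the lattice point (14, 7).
Number of paths = 601659240

Total paths from (0, 0) to (23, 12): C(35, 23) = 834451800. Paths through (14, 7): (paths (0, 0) → (14, 7)) × (paths (14, 7) → (23, 12)) = C(21, 14) · C(14, 9) = 116280 · 2002 = 232792560. Avoidance count = 834451800 − 232792560 = 601659240.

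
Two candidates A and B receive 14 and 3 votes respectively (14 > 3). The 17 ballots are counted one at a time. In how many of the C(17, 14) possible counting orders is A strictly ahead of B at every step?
Strict-lead orderings = 440

Total orderings of the 17 votes with 14 for A: C(17, 14) = 680. By the Bertrand ballot formula (Cycle Lemma / reflection principle), the number of orderings in which A is strictly ahead of B throughout is (p − q)/(p + q) · C(p + q, p) = (14 − 3)/(14 + 3) · 680 = 440.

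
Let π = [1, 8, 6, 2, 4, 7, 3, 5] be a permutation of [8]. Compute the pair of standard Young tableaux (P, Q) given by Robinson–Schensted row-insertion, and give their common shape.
P = [1, 2, 3, 5] / [4, 7] / [6] / [8];  Q = [1, 2, 5, 6] / [3, 8] / [4] / [7];  common shape = (4, 2, 1, 1)

Row-insert the values π_1, π_2, … into P one at a time, bumping the leftmost entry strictly greater than the inserted value down to the next row. The recording tableau Q records, in position (i, j), the step at which that cell was added to P.
  Insert 1 (step 1): P = [1];  Q = [1]
  Insert 8 (step 2): P = [1, 8];  Q = [1, 2]
  Insert 6 (step 3): P = [1, 6] / [8];  Q = [1, 2] / [3]
  Insert 2 (step 4): P = [1, 2] / [6] / [8];  Q = [1, 2] / [3] / [4]
  Insert 4 (step 5): P = [1, 2, 4] / [6] / [8];  Q = [1, 2, 5] / [3] / [4]
  Insert 7 (step 6): P = [1, 2, 4, 7] / [6] / [8];  Q = [1, 2, 5, 6] / [3] / [4]
  Insert 3 (step 7): P = [1, 2, 3, 7] / [4] / [6] / [8];  Q = [1, 2, 5, 6] / [3] / [4] / [7]
  Insert 5 (step 8): P = [1, 2, 3, 5] / [4, 7] / [6] / [8];  Q = [1, 2, 5, 6] / [3, 8] / [4] / [7]
Final shape: (4, 2, 1, 1).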